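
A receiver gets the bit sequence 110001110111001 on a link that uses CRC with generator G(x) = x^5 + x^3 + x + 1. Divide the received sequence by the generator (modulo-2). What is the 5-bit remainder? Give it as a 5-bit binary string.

01101

Modulo-2 division of 110001110111001 by 101011:
  pos 0: 110001 XOR 101011 = 011010
  pos 1: 110101 XOR 101011 = 011110
  pos 2: 111101 XOR 101011 = 010110
  pos 3: 101100 XOR 101011 = 000111
  pos 6: 111111 XOR 101011 = 010100
  pos 7: 101000 XOR 101011 = 000011
Remainder = 01101 (nonzero — an error is detected).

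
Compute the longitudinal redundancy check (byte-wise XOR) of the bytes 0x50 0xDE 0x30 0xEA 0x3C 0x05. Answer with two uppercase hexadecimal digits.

XOR the bytes together:
  start with 0x50
  0x50 ⊕ 0xDE = 0x8E
  0x8E ⊕ 0x30 = 0xBE
  0xBE ⊕ 0xEA = 0x54
  0x54 ⊕ 0x3C = 0x68
  0x68 ⊕ 0x05 = 0x6D

6D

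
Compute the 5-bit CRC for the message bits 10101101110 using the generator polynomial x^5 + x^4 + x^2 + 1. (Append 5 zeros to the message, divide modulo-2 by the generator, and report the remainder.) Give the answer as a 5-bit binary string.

00111

Append 5 zeros: 1010110111000000. Divide by 110101 (XOR where the leading bit is 1):
  pos 0: 101011 XOR 110101 = 011110
  pos 1: 111100 XOR 110101 = 001001
  pos 3: 100111 XOR 110101 = 010010
  pos 4: 100101 XOR 110101 = 010000
  pos 5: 100000 XOR 110101 = 010101
  pos 6: 101010 XOR 110101 = 011111
  pos 7: 111110 XOR 110101 = 001011
  pos 9: 101100 XOR 110101 = 011001
  pos 10: 110010 XOR 110101 = 000111
Remainder (last 5 bits) = 00111. This is the CRC / FCS.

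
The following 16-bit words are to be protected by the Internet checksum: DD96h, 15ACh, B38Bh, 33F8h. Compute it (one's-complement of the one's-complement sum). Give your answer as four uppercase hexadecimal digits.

2539

One's-complement addition (fold any carry out of bit 15 back into bit 0):
  0xDD96 + 0x15AC = 0x0F342
  0xF342 + 0xB38B = 0x1A6CD → wrap carry → 0xA6CE
  0xA6CE + 0x33F8 = 0x0DAC6
One's-complement sum = 0xDAC6.
Checksum = ~0xDAC6 & 0xFFFF = 0x2539.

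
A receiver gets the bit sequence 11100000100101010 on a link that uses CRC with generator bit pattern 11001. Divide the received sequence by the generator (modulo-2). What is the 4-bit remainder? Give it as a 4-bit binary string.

Modulo-2 division of 11100000100101010 by 11001:
  pos 0: 11100 XOR 11001 = 00101
  pos 2: 10100 XOR 11001 = 01101
  pos 3: 11010 XOR 11001 = 00011
  pos 6: 11100 XOR 11001 = 00101
  pos 8: 10110 XOR 11001 = 01111
  pos 9: 11111 XOR 11001 = 00110
  pos 11: 11001 XOR 11001 = 00000
Remainder = 0000 (zero — the frame passes the CRC check).

0000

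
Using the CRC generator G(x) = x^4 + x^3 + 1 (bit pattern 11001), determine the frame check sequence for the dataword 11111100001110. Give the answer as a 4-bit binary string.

1101

Append 4 zeros: 111111000011100000. Divide by 11001 (XOR where the leading bit is 1):
  pos 0: 11111 XOR 11001 = 00110
  pos 2: 11010 XOR 11001 = 00011
  pos 5: 11000 XOR 11001 = 00001
  pos 9: 11110 XOR 11001 = 00111
  pos 11: 11100 XOR 11001 = 00101
  pos 13: 10100 XOR 11001 = 01101
Remainder (last 4 bits) = 1101. This is the CRC / FCS.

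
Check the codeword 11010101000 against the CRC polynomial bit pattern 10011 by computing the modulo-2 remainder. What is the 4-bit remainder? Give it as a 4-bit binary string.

1000

Modulo-2 division of 11010101000 by 10011:
  pos 0: 11010 XOR 10011 = 01001
  pos 1: 10011 XOR 10011 = 00000
Remainder = 1000 (nonzero — an error is detected).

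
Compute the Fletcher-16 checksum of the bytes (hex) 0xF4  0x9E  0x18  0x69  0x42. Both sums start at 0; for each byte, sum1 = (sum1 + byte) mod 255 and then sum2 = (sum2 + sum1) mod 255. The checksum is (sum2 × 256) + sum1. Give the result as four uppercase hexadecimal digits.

Running sums (mod 255):
  after byte 0 (0xF4): sum1=244, sum2=244
  after byte 1 (0x9E): sum1=147, sum2=136
  after byte 2 (0x18): sum1=171, sum2=52
  after byte 3 (0x69): sum1=21, sum2=73
  after byte 4 (0x42): sum1=87, sum2=160
Checksum = sum2·256 + sum1 = 160·256 + 87 = 41047 = 0xA057.

A057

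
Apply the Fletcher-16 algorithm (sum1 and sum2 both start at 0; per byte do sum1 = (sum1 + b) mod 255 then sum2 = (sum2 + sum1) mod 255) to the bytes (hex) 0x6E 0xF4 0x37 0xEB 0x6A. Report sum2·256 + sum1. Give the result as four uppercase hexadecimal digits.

Running sums (mod 255):
  after byte 0 (0x6E): sum1=110, sum2=110
  after byte 1 (0xF4): sum1=99, sum2=209
  after byte 2 (0x37): sum1=154, sum2=108
  after byte 3 (0xEB): sum1=134, sum2=242
  after byte 4 (0x6A): sum1=240, sum2=227
Checksum = sum2·256 + sum1 = 227·256 + 240 = 58352 = 0xE3F0.

E3F0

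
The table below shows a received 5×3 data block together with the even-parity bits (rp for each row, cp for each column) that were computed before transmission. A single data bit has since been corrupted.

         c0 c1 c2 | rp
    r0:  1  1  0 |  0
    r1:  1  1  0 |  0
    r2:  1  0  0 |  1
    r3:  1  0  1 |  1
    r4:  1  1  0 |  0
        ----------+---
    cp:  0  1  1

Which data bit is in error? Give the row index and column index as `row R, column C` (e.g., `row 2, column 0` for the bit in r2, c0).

Recompute each row's even parity and compare to rp:
  r0: data parity 0, sent rp 0 → ok
  r1: data parity 0, sent rp 0 → ok
  r2: data parity 1, sent rp 1 → ok
  r3: data parity 0, sent rp 1 → mismatch
  r4: data parity 0, sent rp 0 → ok
Recompute each column's even parity and compare to cp:
  c0: data parity 1, sent cp 0 → mismatch
  c1: data parity 1, sent cp 1 → ok
  c2: data parity 1, sent cp 1 → ok
Exactly one row (r3) and one column (c0) fail → the flipped bit is at their intersection.

row 3, column 0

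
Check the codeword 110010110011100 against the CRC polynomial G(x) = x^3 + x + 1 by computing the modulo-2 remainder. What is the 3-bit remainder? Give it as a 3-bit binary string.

101

Modulo-2 division of 110010110011100 by 1011:
  pos 0: 1100 XOR 1011 = 0111
  pos 1: 1111 XOR 1011 = 0100
  pos 2: 1000 XOR 1011 = 0011
  pos 4: 1111 XOR 1011 = 0100
  pos 5: 1000 XOR 1011 = 0011
  pos 7: 1101 XOR 1011 = 0110
  pos 8: 1101 XOR 1011 = 0110
  pos 9: 1101 XOR 1011 = 0110
  pos 10: 1100 XOR 1011 = 0111
  pos 11: 1110 XOR 1011 = 0101
Remainder = 101 (nonzero — an error is detected).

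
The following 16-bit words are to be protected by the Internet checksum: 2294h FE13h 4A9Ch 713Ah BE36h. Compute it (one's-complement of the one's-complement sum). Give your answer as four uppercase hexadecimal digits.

One's-complement addition (fold any carry out of bit 15 back into bit 0):
  0x2294 + 0xFE13 = 0x120A7 → wrap carry → 0x20A8
  0x20A8 + 0x4A9C = 0x06B44
  0x6B44 + 0x713A = 0x0DC7E
  0xDC7E + 0xBE36 = 0x19AB4 → wrap carry → 0x9AB5
One's-complement sum = 0x9AB5.
Checksum = ~0x9AB5 & 0xFFFF = 0x654A.

654A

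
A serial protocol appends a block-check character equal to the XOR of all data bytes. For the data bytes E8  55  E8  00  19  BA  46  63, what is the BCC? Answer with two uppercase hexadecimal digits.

D3

XOR the bytes together:
  start with 0xE8
  0xE8 ⊕ 0x55 = 0xBD
  0xBD ⊕ 0xE8 = 0x55
  0x55 ⊕ 0x00 = 0x55
  0x55 ⊕ 0x19 = 0x4C
  0x4C ⊕ 0xBA = 0xF6
  0xF6 ⊕ 0x46 = 0xB0
  0xB0 ⊕ 0x63 = 0xD3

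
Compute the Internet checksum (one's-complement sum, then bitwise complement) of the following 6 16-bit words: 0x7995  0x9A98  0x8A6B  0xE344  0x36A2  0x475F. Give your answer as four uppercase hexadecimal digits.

One's-complement addition (fold any carry out of bit 15 back into bit 0):
  0x7995 + 0x9A98 = 0x1142D → wrap carry → 0x142E
  0x142E + 0x8A6B = 0x09E99
  0x9E99 + 0xE344 = 0x181DD → wrap carry → 0x81DE
  0x81DE + 0x36A2 = 0x0B880
  0xB880 + 0x475F = 0x0FFDF
One's-complement sum = 0xFFDF.
Checksum = ~0xFFDF & 0xFFFF = 0x0020.

0020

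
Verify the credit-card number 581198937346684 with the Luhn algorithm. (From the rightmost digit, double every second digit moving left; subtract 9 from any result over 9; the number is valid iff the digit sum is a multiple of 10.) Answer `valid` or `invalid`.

From the right, keep odd positions and double even positions (subtract 9 from any doubled value over 9):
  doubled (positions 2,4,...): 7 3 6 6 7 2 7 → sum 38
  kept (positions 1,3,...): 4 6 4 7 9 9 1 5 → sum 45
Total = 83.
83 mod 10 = 3, so the number is invalid.

invalid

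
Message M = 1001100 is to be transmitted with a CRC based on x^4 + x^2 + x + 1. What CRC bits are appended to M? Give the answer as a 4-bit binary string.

Append 4 zeros: 10011000000. Divide by 10111 (XOR where the leading bit is 1):
  pos 0: 10011 XOR 10111 = 00100
  pos 2: 10000 XOR 10111 = 00111
  pos 4: 11100 XOR 10111 = 01011
  pos 5: 10110 XOR 10111 = 00001
Remainder (last 4 bits) = 0010. This is the CRC / FCS.

0010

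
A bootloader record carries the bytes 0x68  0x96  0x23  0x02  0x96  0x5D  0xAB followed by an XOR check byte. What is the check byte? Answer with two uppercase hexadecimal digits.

BF

XOR the bytes together:
  start with 0x68
  0x68 ⊕ 0x96 = 0xFE
  0xFE ⊕ 0x23 = 0xDD
  0xDD ⊕ 0x02 = 0xDF
  0xDF ⊕ 0x96 = 0x49
  0x49 ⊕ 0x5D = 0x14
  0x14 ⊕ 0xAB = 0xBF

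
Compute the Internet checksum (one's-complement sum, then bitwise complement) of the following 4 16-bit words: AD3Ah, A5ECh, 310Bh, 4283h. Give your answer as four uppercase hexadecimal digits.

One's-complement addition (fold any carry out of bit 15 back into bit 0):
  0xAD3A + 0xA5EC = 0x15326 → wrap carry → 0x5327
  0x5327 + 0x310B = 0x08432
  0x8432 + 0x4283 = 0x0C6B5
One's-complement sum = 0xC6B5.
Checksum = ~0xC6B5 & 0xFFFF = 0x394A.

394A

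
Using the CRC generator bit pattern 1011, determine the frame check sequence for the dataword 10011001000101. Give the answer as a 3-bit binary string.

Append 3 zeros: 10011001000101000. Divide by 1011 (XOR where the leading bit is 1):
  pos 0: 1001 XOR 1011 = 0010
  pos 2: 1010 XOR 1011 = 0001
  pos 5: 1010 XOR 1011 = 0001
  pos 8: 1001 XOR 1011 = 0010
  pos 10: 1001 XOR 1011 = 0010
  pos 12: 1000 XOR 1011 = 0011
Remainder (last 3 bits) = 110. This is the CRC / FCS.

110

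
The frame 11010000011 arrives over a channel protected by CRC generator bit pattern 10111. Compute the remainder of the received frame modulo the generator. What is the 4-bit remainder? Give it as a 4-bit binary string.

1110

Modulo-2 division of 11010000011 by 10111:
  pos 0: 11010 XOR 10111 = 01101
  pos 1: 11010 XOR 10111 = 01101
  pos 2: 11010 XOR 10111 = 01101
  pos 3: 11010 XOR 10111 = 01101
  pos 4: 11010 XOR 10111 = 01101
  pos 5: 11011 XOR 10111 = 01100
  pos 6: 11001 XOR 10111 = 01110
Remainder = 1110 (nonzero — an error is detected).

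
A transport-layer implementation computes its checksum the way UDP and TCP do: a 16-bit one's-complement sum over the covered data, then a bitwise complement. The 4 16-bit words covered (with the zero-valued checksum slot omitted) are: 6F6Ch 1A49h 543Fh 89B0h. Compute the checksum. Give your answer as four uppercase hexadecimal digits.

One's-complement addition (fold any carry out of bit 15 back into bit 0):
  0x6F6C + 0x1A49 = 0x089B5
  0x89B5 + 0x543F = 0x0DDF4
  0xDDF4 + 0x89B0 = 0x167A4 → wrap carry → 0x67A5
One's-complement sum = 0x67A5.
Checksum = ~0x67A5 & 0xFFFF = 0x985A.

985A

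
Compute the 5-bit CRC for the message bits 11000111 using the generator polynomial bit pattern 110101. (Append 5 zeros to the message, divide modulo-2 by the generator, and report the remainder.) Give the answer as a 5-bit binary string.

Append 5 zeros: 1100011100000. Divide by 110101 (XOR where the leading bit is 1):
  pos 0: 110001 XOR 110101 = 000100
  pos 3: 100110 XOR 110101 = 010011
  pos 4: 100110 XOR 110101 = 010011
  pos 5: 100110 XOR 110101 = 010011
  pos 6: 100110 XOR 110101 = 010011
  pos 7: 100110 XOR 110101 = 010011
Remainder (last 5 bits) = 10011. This is the CRC / FCS.

10011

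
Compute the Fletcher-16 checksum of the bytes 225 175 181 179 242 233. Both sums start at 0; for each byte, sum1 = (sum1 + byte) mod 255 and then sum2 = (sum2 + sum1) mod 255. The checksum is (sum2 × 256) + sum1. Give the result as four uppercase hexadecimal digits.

Running sums (mod 255):
  after byte 0 (225): sum1=225, sum2=225
  after byte 1 (175): sum1=145, sum2=115
  after byte 2 (181): sum1=71, sum2=186
  after byte 3 (179): sum1=250, sum2=181
  after byte 4 (242): sum1=237, sum2=163
  after byte 5 (233): sum1=215, sum2=123
Checksum = sum2·256 + sum1 = 123·256 + 215 = 31703 = 0x7BD7.

7BD7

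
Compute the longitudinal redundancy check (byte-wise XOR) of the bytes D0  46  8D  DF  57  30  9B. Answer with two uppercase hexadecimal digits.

38

XOR the bytes together:
  start with 0xD0
  0xD0 ⊕ 0x46 = 0x96
  0x96 ⊕ 0x8D = 0x1B
  0x1B ⊕ 0xDF = 0xC4
  0xC4 ⊕ 0x57 = 0x93
  0x93 ⊕ 0x30 = 0xA3
  0xA3 ⊕ 0x9B = 0x38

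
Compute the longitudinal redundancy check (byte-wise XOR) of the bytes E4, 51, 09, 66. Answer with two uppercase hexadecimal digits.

DA

XOR the bytes together:
  start with 0xE4
  0xE4 ⊕ 0x51 = 0xB5
  0xB5 ⊕ 0x09 = 0xBC
  0xBC ⊕ 0x66 = 0xDA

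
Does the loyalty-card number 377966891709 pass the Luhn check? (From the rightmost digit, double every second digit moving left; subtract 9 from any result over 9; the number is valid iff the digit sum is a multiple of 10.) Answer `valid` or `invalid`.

From the right, keep odd positions and double even positions (subtract 9 from any doubled value over 9):
  doubled (positions 2,4,...): 0 2 7 3 5 6 → sum 23
  kept (positions 1,3,...): 9 7 9 6 9 7 → sum 47
Total = 70.
70 mod 10 = 0, so the number is valid.

valid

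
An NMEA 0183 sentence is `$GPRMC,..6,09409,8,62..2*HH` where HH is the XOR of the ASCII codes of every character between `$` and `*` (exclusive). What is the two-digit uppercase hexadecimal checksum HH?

XOR the ASCII codes of the payload characters:
  'G' = 0x47 → acc = 0x47
  'P' = 0x50 → acc = 0x17
  'R' = 0x52 → acc = 0x45
  'M' = 0x4D → acc = 0x08
  'C' = 0x43 → acc = 0x4B
  ',' = 0x2C → acc = 0x67
  '.' = 0x2E → acc = 0x49
  '.' = 0x2E → acc = 0x67
  '6' = 0x36 → acc = 0x51
  ',' = 0x2C → acc = 0x7D
  '0' = 0x30 → acc = 0x4D
  '9' = 0x39 → acc = 0x74
  '4' = 0x34 → acc = 0x40
  '0' = 0x30 → acc = 0x70
  '9' = 0x39 → acc = 0x49
  ',' = 0x2C → acc = 0x65
  '8' = 0x38 → acc = 0x5D
  ',' = 0x2C → acc = 0x71
  '6' = 0x36 → acc = 0x47
  '2' = 0x32 → acc = 0x75
  '.' = 0x2E → acc = 0x5B
  '.' = 0x2E → acc = 0x75
  '2' = 0x32 → acc = 0x47
Checksum = 0x47.

47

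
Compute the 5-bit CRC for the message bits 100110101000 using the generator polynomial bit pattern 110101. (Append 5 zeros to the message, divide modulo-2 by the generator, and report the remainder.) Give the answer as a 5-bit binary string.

Append 5 zeros: 10011010100000000. Divide by 110101 (XOR where the leading bit is 1):
  pos 0: 100110 XOR 110101 = 010011
  pos 1: 100111 XOR 110101 = 010010
  pos 2: 100100 XOR 110101 = 010001
  pos 3: 100011 XOR 110101 = 010110
  pos 4: 101100 XOR 110101 = 011001
  pos 5: 110010 XOR 110101 = 000111
  pos 8: 111000 XOR 110101 = 001101
  pos 10: 110100 XOR 110101 = 000001
Remainder (last 5 bits) = 00010. This is the CRC / FCS.

00010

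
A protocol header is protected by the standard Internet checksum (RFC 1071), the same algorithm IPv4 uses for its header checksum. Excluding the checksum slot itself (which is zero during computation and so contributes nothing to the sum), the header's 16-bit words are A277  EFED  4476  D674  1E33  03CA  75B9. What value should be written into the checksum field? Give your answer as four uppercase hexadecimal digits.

BAF8

One's-complement addition (fold any carry out of bit 15 back into bit 0):
  0xA277 + 0xEFED = 0x19264 → wrap carry → 0x9265
  0x9265 + 0x4476 = 0x0D6DB
  0xD6DB + 0xD674 = 0x1AD4F → wrap carry → 0xAD50
  0xAD50 + 0x1E33 = 0x0CB83
  0xCB83 + 0x03CA = 0x0CF4D
  0xCF4D + 0x75B9 = 0x14506 → wrap carry → 0x4507
One's-complement sum = 0x4507.
Checksum = ~0x4507 & 0xFFFF = 0xBAF8.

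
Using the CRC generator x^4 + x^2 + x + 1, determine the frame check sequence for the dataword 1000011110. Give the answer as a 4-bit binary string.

1101

Append 4 zeros: 10000111100000. Divide by 10111 (XOR where the leading bit is 1):
  pos 0: 10000 XOR 10111 = 00111
  pos 2: 11111 XOR 10111 = 01000
  pos 3: 10001 XOR 10111 = 00110
  pos 5: 11010 XOR 10111 = 01101
  pos 6: 11010 XOR 10111 = 01101
  pos 7: 11010 XOR 10111 = 01101
  pos 8: 11010 XOR 10111 = 01101
  pos 9: 11010 XOR 10111 = 01101
Remainder (last 4 bits) = 1101. This is the CRC / FCS.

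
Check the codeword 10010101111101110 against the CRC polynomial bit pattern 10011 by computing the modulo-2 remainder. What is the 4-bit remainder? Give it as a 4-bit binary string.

0001

Modulo-2 division of 10010101111101110 by 10011:
  pos 0: 10010 XOR 10011 = 00001
  pos 4: 11011 XOR 10011 = 01000
  pos 5: 10001 XOR 10011 = 00010
  pos 8: 10110 XOR 10011 = 00101
  pos 10: 10111 XOR 10011 = 00100
  pos 12: 10010 XOR 10011 = 00001
Remainder = 0001 (nonzero — an error is detected).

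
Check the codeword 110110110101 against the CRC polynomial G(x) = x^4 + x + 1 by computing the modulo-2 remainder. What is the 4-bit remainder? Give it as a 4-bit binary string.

Modulo-2 division of 110110110101 by 10011:
  pos 0: 11011 XOR 10011 = 01000
  pos 1: 10000 XOR 10011 = 00011
  pos 4: 11110 XOR 10011 = 01101
  pos 5: 11011 XOR 10011 = 01000
  pos 6: 10000 XOR 10011 = 00011
Remainder = 0111 (nonzero — an error is detected).

0111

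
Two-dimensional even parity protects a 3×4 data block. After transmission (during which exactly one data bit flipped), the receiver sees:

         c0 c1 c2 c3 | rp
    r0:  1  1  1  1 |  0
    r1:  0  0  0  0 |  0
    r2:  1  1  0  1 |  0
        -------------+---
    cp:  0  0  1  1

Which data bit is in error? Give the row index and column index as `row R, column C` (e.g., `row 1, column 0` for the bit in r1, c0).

Recompute each row's even parity and compare to rp:
  r0: data parity 0, sent rp 0 → ok
  r1: data parity 0, sent rp 0 → ok
  r2: data parity 1, sent rp 0 → mismatch
Recompute each column's even parity and compare to cp:
  c0: data parity 0, sent cp 0 → ok
  c1: data parity 0, sent cp 0 → ok
  c2: data parity 1, sent cp 1 → ok
  c3: data parity 0, sent cp 1 → mismatch
Exactly one row (r2) and one column (c3) fail → the flipped bit is at their intersection.

row 2, column 3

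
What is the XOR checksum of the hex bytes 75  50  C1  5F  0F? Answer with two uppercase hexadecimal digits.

XOR the bytes together:
  start with 0x75
  0x75 ⊕ 0x50 = 0x25
  0x25 ⊕ 0xC1 = 0xE4
  0xE4 ⊕ 0x5F = 0xBB
  0xBB ⊕ 0x0F = 0xB4

B4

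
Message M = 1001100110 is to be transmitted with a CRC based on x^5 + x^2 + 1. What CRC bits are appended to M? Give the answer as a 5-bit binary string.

Append 5 zeros: 100110011000000. Divide by 100101 (XOR where the leading bit is 1):
  pos 0: 100110 XOR 100101 = 000011
  pos 4: 110110 XOR 100101 = 010011
  pos 5: 100110 XOR 100101 = 000011
  pos 9: 110000 XOR 100101 = 010101
Remainder (last 5 bits) = 10101. This is the CRC / FCS.

10101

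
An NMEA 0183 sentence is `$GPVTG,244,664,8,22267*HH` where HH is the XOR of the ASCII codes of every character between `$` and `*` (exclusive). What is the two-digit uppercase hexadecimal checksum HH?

5F

XOR the ASCII codes of the payload characters:
  'G' = 0x47 → acc = 0x47
  'P' = 0x50 → acc = 0x17
  'V' = 0x56 → acc = 0x41
  'T' = 0x54 → acc = 0x15
  'G' = 0x47 → acc = 0x52
  ',' = 0x2C → acc = 0x7E
  '2' = 0x32 → acc = 0x4C
  '4' = 0x34 → acc = 0x78
  '4' = 0x34 → acc = 0x4C
  ',' = 0x2C → acc = 0x60
  '6' = 0x36 → acc = 0x56
  '6' = 0x36 → acc = 0x60
  '4' = 0x34 → acc = 0x54
  ',' = 0x2C → acc = 0x78
  '8' = 0x38 → acc = 0x40
  ',' = 0x2C → acc = 0x6C
  '2' = 0x32 → acc = 0x5E
  '2' = 0x32 → acc = 0x6C
  '2' = 0x32 → acc = 0x5E
  '6' = 0x36 → acc = 0x68
  '7' = 0x37 → acc = 0x5F
Checksum = 0x5F.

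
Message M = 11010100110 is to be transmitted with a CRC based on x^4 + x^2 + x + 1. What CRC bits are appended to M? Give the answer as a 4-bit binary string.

Append 4 zeros: 110101001100000. Divide by 10111 (XOR where the leading bit is 1):
  pos 0: 11010 XOR 10111 = 01101
  pos 1: 11011 XOR 10111 = 01100
  pos 2: 11000 XOR 10111 = 01111
  pos 3: 11110 XOR 10111 = 01001
  pos 4: 10011 XOR 10111 = 00100
  pos 6: 10010 XOR 10111 = 00101
  pos 8: 10100 XOR 10111 = 00011
Remainder (last 4 bits) = 1100. This is the CRC / FCS.

1100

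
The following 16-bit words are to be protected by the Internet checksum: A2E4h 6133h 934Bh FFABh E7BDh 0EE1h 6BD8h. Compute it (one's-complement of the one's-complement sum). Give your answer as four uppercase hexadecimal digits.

0679

One's-complement addition (fold any carry out of bit 15 back into bit 0):
  0xA2E4 + 0x6133 = 0x10417 → wrap carry → 0x0418
  0x0418 + 0x934B = 0x09763
  0x9763 + 0xFFAB = 0x1970E → wrap carry → 0x970F
  0x970F + 0xE7BD = 0x17ECC → wrap carry → 0x7ECD
  0x7ECD + 0x0EE1 = 0x08DAE
  0x8DAE + 0x6BD8 = 0x0F986
One's-complement sum = 0xF986.
Checksum = ~0xF986 & 0xFFFF = 0x0679.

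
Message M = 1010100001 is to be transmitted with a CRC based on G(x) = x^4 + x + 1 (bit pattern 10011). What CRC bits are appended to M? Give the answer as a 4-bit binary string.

1010

Append 4 zeros: 10101000010000. Divide by 10011 (XOR where the leading bit is 1):
  pos 0: 10101 XOR 10011 = 00110
  pos 2: 11000 XOR 10011 = 01011
  pos 3: 10110 XOR 10011 = 00101
  pos 5: 10101 XOR 10011 = 00110
  pos 7: 11000 XOR 10011 = 01011
  pos 8: 10110 XOR 10011 = 00101
Remainder (last 4 bits) = 1010. This is the CRC / FCS.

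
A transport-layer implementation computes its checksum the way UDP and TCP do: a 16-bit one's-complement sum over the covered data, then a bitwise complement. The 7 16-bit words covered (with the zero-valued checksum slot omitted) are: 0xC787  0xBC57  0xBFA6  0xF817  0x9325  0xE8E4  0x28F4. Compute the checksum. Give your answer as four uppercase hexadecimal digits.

One's-complement addition (fold any carry out of bit 15 back into bit 0):
  0xC787 + 0xBC57 = 0x183DE → wrap carry → 0x83DF
  0x83DF + 0xBFA6 = 0x14385 → wrap carry → 0x4386
  0x4386 + 0xF817 = 0x13B9D → wrap carry → 0x3B9E
  0x3B9E + 0x9325 = 0x0CEC3
  0xCEC3 + 0xE8E4 = 0x1B7A7 → wrap carry → 0xB7A8
  0xB7A8 + 0x28F4 = 0x0E09C
One's-complement sum = 0xE09C.
Checksum = ~0xE09C & 0xFFFF = 0x1F63.

1F63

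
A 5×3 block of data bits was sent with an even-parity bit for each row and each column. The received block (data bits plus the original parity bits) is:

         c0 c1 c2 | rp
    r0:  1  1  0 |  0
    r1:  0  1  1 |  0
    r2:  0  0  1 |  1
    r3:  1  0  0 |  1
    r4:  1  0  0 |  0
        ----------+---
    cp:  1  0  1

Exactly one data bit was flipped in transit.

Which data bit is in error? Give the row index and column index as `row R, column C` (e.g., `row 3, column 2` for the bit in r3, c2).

Recompute each row's even parity and compare to rp:
  r0: data parity 0, sent rp 0 → ok
  r1: data parity 0, sent rp 0 → ok
  r2: data parity 1, sent rp 1 → ok
  r3: data parity 1, sent rp 1 → ok
  r4: data parity 1, sent rp 0 → mismatch
Recompute each column's even parity and compare to cp:
  c0: data parity 1, sent cp 1 → ok
  c1: data parity 0, sent cp 0 → ok
  c2: data parity 0, sent cp 1 → mismatch
Exactly one row (r4) and one column (c2) fail → the flipped bit is at their intersection.

row 4, column 2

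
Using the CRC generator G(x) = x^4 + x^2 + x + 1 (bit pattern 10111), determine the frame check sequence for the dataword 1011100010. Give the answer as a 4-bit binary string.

Append 4 zeros: 10111000100000. Divide by 10111 (XOR where the leading bit is 1):
  pos 0: 10111 XOR 10111 = 00000
  pos 8: 10000 XOR 10111 = 00111
Remainder (last 4 bits) = 1110. This is the CRC / FCS.

1110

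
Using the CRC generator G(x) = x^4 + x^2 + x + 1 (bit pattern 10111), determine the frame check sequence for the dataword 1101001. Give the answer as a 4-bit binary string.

Append 4 zeros: 11010010000. Divide by 10111 (XOR where the leading bit is 1):
  pos 0: 11010 XOR 10111 = 01101
  pos 1: 11010 XOR 10111 = 01101
  pos 2: 11011 XOR 10111 = 01100
  pos 3: 11000 XOR 10111 = 01111
  pos 4: 11110 XOR 10111 = 01001
  pos 5: 10010 XOR 10111 = 00101
Remainder (last 4 bits) = 1010. This is the CRC / FCS.

1010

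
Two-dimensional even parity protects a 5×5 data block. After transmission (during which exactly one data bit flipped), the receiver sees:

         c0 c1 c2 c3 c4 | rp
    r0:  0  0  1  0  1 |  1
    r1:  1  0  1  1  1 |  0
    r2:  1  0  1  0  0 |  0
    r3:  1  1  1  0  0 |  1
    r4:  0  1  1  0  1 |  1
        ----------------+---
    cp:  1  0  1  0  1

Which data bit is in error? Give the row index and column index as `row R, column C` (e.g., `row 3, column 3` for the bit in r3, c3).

Recompute each row's even parity and compare to rp:
  r0: data parity 0, sent rp 1 → mismatch
  r1: data parity 0, sent rp 0 → ok
  r2: data parity 0, sent rp 0 → ok
  r3: data parity 1, sent rp 1 → ok
  r4: data parity 1, sent rp 1 → ok
Recompute each column's even parity and compare to cp:
  c0: data parity 1, sent cp 1 → ok
  c1: data parity 0, sent cp 0 → ok
  c2: data parity 1, sent cp 1 → ok
  c3: data parity 1, sent cp 0 → mismatch
  c4: data parity 1, sent cp 1 → ok
Exactly one row (r0) and one column (c3) fail → the flipped bit is at their intersection.

row 0, column 3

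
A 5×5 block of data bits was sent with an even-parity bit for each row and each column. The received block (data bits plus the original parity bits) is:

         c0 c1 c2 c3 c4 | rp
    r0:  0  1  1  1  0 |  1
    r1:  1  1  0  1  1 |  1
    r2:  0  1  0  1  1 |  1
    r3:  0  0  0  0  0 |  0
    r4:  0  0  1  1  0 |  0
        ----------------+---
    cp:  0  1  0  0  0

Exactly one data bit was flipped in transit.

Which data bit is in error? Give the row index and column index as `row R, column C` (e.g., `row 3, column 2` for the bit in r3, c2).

Recompute each row's even parity and compare to rp:
  r0: data parity 1, sent rp 1 → ok
  r1: data parity 0, sent rp 1 → mismatch
  r2: data parity 1, sent rp 1 → ok
  r3: data parity 0, sent rp 0 → ok
  r4: data parity 0, sent rp 0 → ok
Recompute each column's even parity and compare to cp:
  c0: data parity 1, sent cp 0 → mismatch
  c1: data parity 1, sent cp 1 → ok
  c2: data parity 0, sent cp 0 → ok
  c3: data parity 0, sent cp 0 → ok
  c4: data parity 0, sent cp 0 → ok
Exactly one row (r1) and one column (c0) fail → the flipped bit is at their intersection.

row 1, column 0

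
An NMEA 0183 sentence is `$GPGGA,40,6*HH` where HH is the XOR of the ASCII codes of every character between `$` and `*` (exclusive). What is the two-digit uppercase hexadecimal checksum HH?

XOR the ASCII codes of the payload characters:
  'G' = 0x47 → acc = 0x47
  'P' = 0x50 → acc = 0x17
  'G' = 0x47 → acc = 0x50
  'G' = 0x47 → acc = 0x17
  'A' = 0x41 → acc = 0x56
  ',' = 0x2C → acc = 0x7A
  '4' = 0x34 → acc = 0x4E
  '0' = 0x30 → acc = 0x7E
  ',' = 0x2C → acc = 0x52
  '6' = 0x36 → acc = 0x64
Checksum = 0x64.

64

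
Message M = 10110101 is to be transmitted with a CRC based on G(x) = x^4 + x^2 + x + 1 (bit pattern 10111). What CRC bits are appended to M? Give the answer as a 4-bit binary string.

1101

Append 4 zeros: 101101010000. Divide by 10111 (XOR where the leading bit is 1):
  pos 0: 10110 XOR 10111 = 00001
  pos 4: 11010 XOR 10111 = 01101
  pos 5: 11010 XOR 10111 = 01101
  pos 6: 11010 XOR 10111 = 01101
  pos 7: 11010 XOR 10111 = 01101
Remainder (last 4 bits) = 1101. This is the CRC / FCS.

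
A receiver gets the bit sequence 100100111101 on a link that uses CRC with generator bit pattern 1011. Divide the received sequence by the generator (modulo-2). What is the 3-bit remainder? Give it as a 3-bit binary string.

011

Modulo-2 division of 100100111101 by 1011:
  pos 0: 1001 XOR 1011 = 0010
  pos 2: 1000 XOR 1011 = 0011
  pos 4: 1111 XOR 1011 = 0100
  pos 5: 1001 XOR 1011 = 0010
  pos 7: 1010 XOR 1011 = 0001
Remainder = 011 (nonzero — an error is detected).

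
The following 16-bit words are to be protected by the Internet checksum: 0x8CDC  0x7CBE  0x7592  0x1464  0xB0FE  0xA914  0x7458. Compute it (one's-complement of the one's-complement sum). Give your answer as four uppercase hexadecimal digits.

9E02

One's-complement addition (fold any carry out of bit 15 back into bit 0):
  0x8CDC + 0x7CBE = 0x1099A → wrap carry → 0x099B
  0x099B + 0x7592 = 0x07F2D
  0x7F2D + 0x1464 = 0x09391
  0x9391 + 0xB0FE = 0x1448F → wrap carry → 0x4490
  0x4490 + 0xA914 = 0x0EDA4
  0xEDA4 + 0x7458 = 0x161FC → wrap carry → 0x61FD
One's-complement sum = 0x61FD.
Checksum = ~0x61FD & 0xFFFF = 0x9E02.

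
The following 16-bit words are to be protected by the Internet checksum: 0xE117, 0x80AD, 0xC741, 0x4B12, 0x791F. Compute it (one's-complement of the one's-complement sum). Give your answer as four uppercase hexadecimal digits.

One's-complement addition (fold any carry out of bit 15 back into bit 0):
  0xE117 + 0x80AD = 0x161C4 → wrap carry → 0x61C5
  0x61C5 + 0xC741 = 0x12906 → wrap carry → 0x2907
  0x2907 + 0x4B12 = 0x07419
  0x7419 + 0x791F = 0x0ED38
One's-complement sum = 0xED38.
Checksum = ~0xED38 & 0xFFFF = 0x12C7.

12C7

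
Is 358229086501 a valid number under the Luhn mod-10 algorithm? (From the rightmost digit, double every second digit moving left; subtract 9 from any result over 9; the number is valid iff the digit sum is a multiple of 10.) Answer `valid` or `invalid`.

valid

From the right, keep odd positions and double even positions (subtract 9 from any doubled value over 9):
  doubled (positions 2,4,...): 0 3 0 4 7 6 → sum 20
  kept (positions 1,3,...): 1 5 8 9 2 5 → sum 30
Total = 50.
50 mod 10 = 0, so the number is valid.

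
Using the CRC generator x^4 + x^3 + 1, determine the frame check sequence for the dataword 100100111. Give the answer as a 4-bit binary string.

1011

Append 4 zeros: 1001001110000. Divide by 11001 (XOR where the leading bit is 1):
  pos 0: 10010 XOR 11001 = 01011
  pos 1: 10110 XOR 11001 = 01111
  pos 2: 11111 XOR 11001 = 00110
  pos 4: 11011 XOR 11001 = 00010
  pos 7: 10000 XOR 11001 = 01001
  pos 8: 10010 XOR 11001 = 01011
Remainder (last 4 bits) = 1011. This is the CRC / FCS.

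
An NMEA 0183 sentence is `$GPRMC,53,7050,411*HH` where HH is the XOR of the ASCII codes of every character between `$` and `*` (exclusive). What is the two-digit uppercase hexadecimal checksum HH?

57

XOR the ASCII codes of the payload characters:
  'G' = 0x47 → acc = 0x47
  'P' = 0x50 → acc = 0x17
  'R' = 0x52 → acc = 0x45
  'M' = 0x4D → acc = 0x08
  'C' = 0x43 → acc = 0x4B
  ',' = 0x2C → acc = 0x67
  '5' = 0x35 → acc = 0x52
  '3' = 0x33 → acc = 0x61
  ',' = 0x2C → acc = 0x4D
  '7' = 0x37 → acc = 0x7A
  '0' = 0x30 → acc = 0x4A
  '5' = 0x35 → acc = 0x7F
  '0' = 0x30 → acc = 0x4F
  ',' = 0x2C → acc = 0x63
  '4' = 0x34 → acc = 0x57
  '1' = 0x31 → acc = 0x66
  '1' = 0x31 → acc = 0x57
Checksum = 0x57.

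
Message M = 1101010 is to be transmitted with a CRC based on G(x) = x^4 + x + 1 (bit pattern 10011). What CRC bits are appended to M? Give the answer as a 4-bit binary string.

Append 4 zeros: 11010100000. Divide by 10011 (XOR where the leading bit is 1):
  pos 0: 11010 XOR 10011 = 01001
  pos 1: 10011 XOR 10011 = 00000
Remainder (last 4 bits) = 0000. This is the CRC / FCS.

0000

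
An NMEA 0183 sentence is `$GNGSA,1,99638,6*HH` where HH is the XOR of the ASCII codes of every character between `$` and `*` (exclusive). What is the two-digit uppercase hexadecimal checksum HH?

4A

XOR the ASCII codes of the payload characters:
  'G' = 0x47 → acc = 0x47
  'N' = 0x4E → acc = 0x09
  'G' = 0x47 → acc = 0x4E
  'S' = 0x53 → acc = 0x1D
  'A' = 0x41 → acc = 0x5C
  ',' = 0x2C → acc = 0x70
  '1' = 0x31 → acc = 0x41
  ',' = 0x2C → acc = 0x6D
  '9' = 0x39 → acc = 0x54
  '9' = 0x39 → acc = 0x6D
  '6' = 0x36 → acc = 0x5B
  '3' = 0x33 → acc = 0x68
  '8' = 0x38 → acc = 0x50
  ',' = 0x2C → acc = 0x7C
  '6' = 0x36 → acc = 0x4A
Checksum = 0x4A.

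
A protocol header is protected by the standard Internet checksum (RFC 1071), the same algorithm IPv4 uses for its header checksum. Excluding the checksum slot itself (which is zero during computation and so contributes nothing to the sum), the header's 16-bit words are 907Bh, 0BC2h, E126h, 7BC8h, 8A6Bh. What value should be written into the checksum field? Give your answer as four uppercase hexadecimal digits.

7C67

One's-complement addition (fold any carry out of bit 15 back into bit 0):
  0x907B + 0x0BC2 = 0x09C3D
  0x9C3D + 0xE126 = 0x17D63 → wrap carry → 0x7D64
  0x7D64 + 0x7BC8 = 0x0F92C
  0xF92C + 0x8A6B = 0x18397 → wrap carry → 0x8398
One's-complement sum = 0x8398.
Checksum = ~0x8398 & 0xFFFF = 0x7C67.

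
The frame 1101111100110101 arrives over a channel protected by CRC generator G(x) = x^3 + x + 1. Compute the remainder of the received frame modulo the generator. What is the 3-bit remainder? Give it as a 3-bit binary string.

Modulo-2 division of 1101111100110101 by 1011:
  pos 0: 1101 XOR 1011 = 0110
  pos 1: 1101 XOR 1011 = 0110
  pos 2: 1101 XOR 1011 = 0110
  pos 3: 1101 XOR 1011 = 0110
  pos 4: 1101 XOR 1011 = 0110
  pos 5: 1100 XOR 1011 = 0111
  pos 6: 1110 XOR 1011 = 0101
  pos 7: 1011 XOR 1011 = 0000
  pos 11: 1010 XOR 1011 = 0001
Remainder = 011 (nonzero — an error is detected).

011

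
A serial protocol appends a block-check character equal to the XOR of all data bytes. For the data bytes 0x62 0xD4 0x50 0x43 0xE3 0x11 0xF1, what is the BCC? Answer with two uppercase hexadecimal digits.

A6

XOR the bytes together:
  start with 0x62
  0x62 ⊕ 0xD4 = 0xB6
  0xB6 ⊕ 0x50 = 0xE6
  0xE6 ⊕ 0x43 = 0xA5
  0xA5 ⊕ 0xE3 = 0x46
  0x46 ⊕ 0x11 = 0x57
  0x57 ⊕ 0xF1 = 0xA6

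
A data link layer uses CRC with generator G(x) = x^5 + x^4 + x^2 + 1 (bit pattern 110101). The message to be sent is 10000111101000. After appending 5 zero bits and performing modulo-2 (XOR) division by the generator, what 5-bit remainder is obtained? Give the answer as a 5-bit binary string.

Append 5 zeros: 1000011110100000000. Divide by 110101 (XOR where the leading bit is 1):
  pos 0: 100001 XOR 110101 = 010100
  pos 1: 101001 XOR 110101 = 011100
  pos 2: 111001 XOR 110101 = 001100
  pos 4: 110010 XOR 110101 = 000111
  pos 7: 111100 XOR 110101 = 001001
  pos 9: 100100 XOR 110101 = 010001
  pos 10: 100010 XOR 110101 = 010111
  pos 11: 101110 XOR 110101 = 011011
  pos 12: 110110 XOR 110101 = 000011
Remainder (last 5 bits) = 00110. This is the CRC / FCS.

00110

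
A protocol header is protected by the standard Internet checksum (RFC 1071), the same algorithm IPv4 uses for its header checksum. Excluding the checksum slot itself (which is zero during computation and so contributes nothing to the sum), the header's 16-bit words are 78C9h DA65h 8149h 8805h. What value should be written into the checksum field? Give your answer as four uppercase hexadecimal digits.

One's-complement addition (fold any carry out of bit 15 back into bit 0):
  0x78C9 + 0xDA65 = 0x1532E → wrap carry → 0x532F
  0x532F + 0x8149 = 0x0D478
  0xD478 + 0x8805 = 0x15C7D → wrap carry → 0x5C7E
One's-complement sum = 0x5C7E.
Checksum = ~0x5C7E & 0xFFFF = 0xA381.

A381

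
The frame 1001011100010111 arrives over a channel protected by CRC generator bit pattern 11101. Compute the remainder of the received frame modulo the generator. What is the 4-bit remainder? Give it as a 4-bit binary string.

Modulo-2 division of 1001011100010111 by 11101:
  pos 0: 10010 XOR 11101 = 01111
  pos 1: 11111 XOR 11101 = 00010
  pos 4: 10110 XOR 11101 = 01011
  pos 5: 10110 XOR 11101 = 01011
  pos 6: 10110 XOR 11101 = 01011
  pos 7: 10111 XOR 11101 = 01010
  pos 8: 10100 XOR 11101 = 01001
  pos 9: 10011 XOR 11101 = 01110
  pos 10: 11101 XOR 11101 = 00000
Remainder = 0001 (nonzero — an error is detected).

0001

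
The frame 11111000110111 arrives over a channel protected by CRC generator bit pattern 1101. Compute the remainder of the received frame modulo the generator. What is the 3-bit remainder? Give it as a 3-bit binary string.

000

Modulo-2 division of 11111000110111 by 1101:
  pos 0: 1111 XOR 1101 = 0010
  pos 2: 1010 XOR 1101 = 0111
  pos 3: 1110 XOR 1101 = 0011
  pos 5: 1101 XOR 1101 = 0000
  pos 9: 1011 XOR 1101 = 0110
  pos 10: 1101 XOR 1101 = 0000
Remainder = 000 (zero — the frame passes the CRC check).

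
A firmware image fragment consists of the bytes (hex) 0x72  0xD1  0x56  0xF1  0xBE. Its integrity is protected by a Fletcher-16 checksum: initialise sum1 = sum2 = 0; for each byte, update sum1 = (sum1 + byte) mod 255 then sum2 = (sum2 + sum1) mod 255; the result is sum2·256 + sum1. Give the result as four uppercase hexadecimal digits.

294B

Running sums (mod 255):
  after byte 0 (0x72): sum1=114, sum2=114
  after byte 1 (0xD1): sum1=68, sum2=182
  after byte 2 (0x56): sum1=154, sum2=81
  after byte 3 (0xF1): sum1=140, sum2=221
  after byte 4 (0xBE): sum1=75, sum2=41
Checksum = sum2·256 + sum1 = 41·256 + 75 = 10571 = 0x294B.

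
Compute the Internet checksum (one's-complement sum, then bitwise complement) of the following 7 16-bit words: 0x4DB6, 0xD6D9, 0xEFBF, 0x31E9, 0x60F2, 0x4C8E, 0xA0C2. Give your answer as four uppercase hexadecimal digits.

6B83

One's-complement addition (fold any carry out of bit 15 back into bit 0):
  0x4DB6 + 0xD6D9 = 0x1248F → wrap carry → 0x2490
  0x2490 + 0xEFBF = 0x1144F → wrap carry → 0x1450
  0x1450 + 0x31E9 = 0x04639
  0x4639 + 0x60F2 = 0x0A72B
  0xA72B + 0x4C8E = 0x0F3B9
  0xF3B9 + 0xA0C2 = 0x1947B → wrap carry → 0x947C
One's-complement sum = 0x947C.
Checksum = ~0x947C & 0xFFFF = 0x6B83.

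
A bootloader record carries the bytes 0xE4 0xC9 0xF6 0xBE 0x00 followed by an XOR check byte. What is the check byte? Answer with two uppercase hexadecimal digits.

XOR the bytes together:
  start with 0xE4
  0xE4 ⊕ 0xC9 = 0x2D
  0x2D ⊕ 0xF6 = 0xDB
  0xDB ⊕ 0xBE = 0x65
  0x65 ⊕ 0x00 = 0x65

65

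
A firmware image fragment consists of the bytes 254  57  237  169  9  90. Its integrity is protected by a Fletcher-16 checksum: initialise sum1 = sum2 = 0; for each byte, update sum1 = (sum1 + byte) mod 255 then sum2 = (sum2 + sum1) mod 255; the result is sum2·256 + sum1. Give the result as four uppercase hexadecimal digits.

3933

Running sums (mod 255):
  after byte 0 (254): sum1=254, sum2=254
  after byte 1 (57): sum1=56, sum2=55
  after byte 2 (237): sum1=38, sum2=93
  after byte 3 (169): sum1=207, sum2=45
  after byte 4 (9): sum1=216, sum2=6
  after byte 5 (90): sum1=51, sum2=57
Checksum = sum2·256 + sum1 = 57·256 + 51 = 14643 = 0x3933.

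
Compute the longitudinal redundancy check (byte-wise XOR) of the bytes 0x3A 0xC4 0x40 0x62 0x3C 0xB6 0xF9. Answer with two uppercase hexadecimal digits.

XOR the bytes together:
  start with 0x3A
  0x3A ⊕ 0xC4 = 0xFE
  0xFE ⊕ 0x40 = 0xBE
  0xBE ⊕ 0x62 = 0xDC
  0xDC ⊕ 0x3C = 0xE0
  0xE0 ⊕ 0xB6 = 0x56
  0x56 ⊕ 0xF9 = 0xAF

AF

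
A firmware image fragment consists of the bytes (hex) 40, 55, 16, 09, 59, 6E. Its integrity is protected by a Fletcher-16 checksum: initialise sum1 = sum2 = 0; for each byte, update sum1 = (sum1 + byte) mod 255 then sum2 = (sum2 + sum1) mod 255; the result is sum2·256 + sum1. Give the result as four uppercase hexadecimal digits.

Running sums (mod 255):
  after byte 0 (40): sum1=64, sum2=64
  after byte 1 (55): sum1=149, sum2=213
  after byte 2 (16): sum1=171, sum2=129
  after byte 3 (09): sum1=180, sum2=54
  after byte 4 (59): sum1=14, sum2=68
  after byte 5 (6E): sum1=124, sum2=192
Checksum = sum2·256 + sum1 = 192·256 + 124 = 49276 = 0xC07C.

C07C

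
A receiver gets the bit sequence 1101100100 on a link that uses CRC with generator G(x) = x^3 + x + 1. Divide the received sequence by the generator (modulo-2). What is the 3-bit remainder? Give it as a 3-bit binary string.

Modulo-2 division of 1101100100 by 1011:
  pos 0: 1101 XOR 1011 = 0110
  pos 1: 1101 XOR 1011 = 0110
  pos 2: 1100 XOR 1011 = 0111
  pos 3: 1110 XOR 1011 = 0101
  pos 4: 1011 XOR 1011 = 0000
Remainder = 000 (zero — the frame passes the CRC check).

000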